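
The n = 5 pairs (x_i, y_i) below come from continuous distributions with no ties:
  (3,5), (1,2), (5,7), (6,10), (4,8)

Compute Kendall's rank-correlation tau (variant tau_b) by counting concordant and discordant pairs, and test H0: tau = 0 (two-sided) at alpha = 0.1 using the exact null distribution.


Step 1: Enumerate the 10 unordered pairs (i,j) with i<j and classify each by sign(x_j-x_i) * sign(y_j-y_i).
  (1,2):dx=-2,dy=-3->C; (1,3):dx=+2,dy=+2->C; (1,4):dx=+3,dy=+5->C; (1,5):dx=+1,dy=+3->C
  (2,3):dx=+4,dy=+5->C; (2,4):dx=+5,dy=+8->C; (2,5):dx=+3,dy=+6->C; (3,4):dx=+1,dy=+3->C
  (3,5):dx=-1,dy=+1->D; (4,5):dx=-2,dy=-2->C
Step 2: C = 9, D = 1, total pairs = 10.
Step 3: tau = (C - D)/(n(n-1)/2) = (9 - 1)/10 = 0.800000.
Step 4: Exact two-sided p-value (enumerate n! = 120 permutations of y under H0): p = 0.083333.
Step 5: alpha = 0.1. reject H0.

tau_b = 0.8000 (C=9, D=1), p = 0.083333, reject H0.


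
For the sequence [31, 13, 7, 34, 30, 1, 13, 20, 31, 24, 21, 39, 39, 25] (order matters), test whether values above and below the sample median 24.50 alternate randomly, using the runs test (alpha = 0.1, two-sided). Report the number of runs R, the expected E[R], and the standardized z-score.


Step 1: Compute median = 24.50; label A = above, B = below.
Labels in order: ABBAABBBABBAAA  (n_A = 7, n_B = 7)
Step 2: Count runs R = 7.
Step 3: Under H0 (random ordering), E[R] = 2*n_A*n_B/(n_A+n_B) + 1 = 2*7*7/14 + 1 = 8.0000.
        Var[R] = 2*n_A*n_B*(2*n_A*n_B - n_A - n_B) / ((n_A+n_B)^2 * (n_A+n_B-1)) = 8232/2548 = 3.2308.
        SD[R] = 1.7974.
Step 4: Continuity-corrected z = (R + 0.5 - E[R]) / SD[R] = (7 + 0.5 - 8.0000) / 1.7974 = -0.2782.
Step 5: Two-sided p-value via normal approximation = 2*(1 - Phi(|z|)) = 0.780879.
Step 6: alpha = 0.1. fail to reject H0.

R = 7, z = -0.2782, p = 0.780879, fail to reject H0.


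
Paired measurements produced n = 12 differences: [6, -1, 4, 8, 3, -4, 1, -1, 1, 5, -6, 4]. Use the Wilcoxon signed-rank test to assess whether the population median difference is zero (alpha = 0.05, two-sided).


Step 1: Drop any zero differences (none here) and take |d_i|.
|d| = [6, 1, 4, 8, 3, 4, 1, 1, 1, 5, 6, 4]
Step 2: Midrank |d_i| (ties get averaged ranks).
ranks: |6|->10.5, |1|->2.5, |4|->7, |8|->12, |3|->5, |4|->7, |1|->2.5, |1|->2.5, |1|->2.5, |5|->9, |6|->10.5, |4|->7
Step 3: Attach original signs; sum ranks with positive sign and with negative sign.
W+ = 10.5 + 7 + 12 + 5 + 2.5 + 2.5 + 9 + 7 = 55.5
W- = 2.5 + 7 + 2.5 + 10.5 = 22.5
(Check: W+ + W- = 78 should equal n(n+1)/2 = 78.)
Step 4: Test statistic W = min(W+, W-) = 22.5.
Step 5: Ties in |d|, so use the tie-corrected normal approximation.
        E[W] = n(n+1)/4 = 12*13/4 = 39.
        Tie groups: |d|=1 (t=4), |d|=4 (t=3), |d|=6 (t=2); sum(t^3 - t) = 90.
        Var[W] = n(n+1)(2n+1)/24 - sum(t^3-t)/48 = 3900/24 - 90/48 = 160.625.
        z = (W - E[W]) / sqrt(Var[W]) = (22.5 - 39) / 12.6738 = -1.3019.
        Two-sided p = 2*Phi(z) = 0.192951.
Step 6: alpha = 0.05. fail to reject H0.

W+ = 55.5, W- = 22.5, W = min = 22.5, p = 0.192951, fail to reject H0.


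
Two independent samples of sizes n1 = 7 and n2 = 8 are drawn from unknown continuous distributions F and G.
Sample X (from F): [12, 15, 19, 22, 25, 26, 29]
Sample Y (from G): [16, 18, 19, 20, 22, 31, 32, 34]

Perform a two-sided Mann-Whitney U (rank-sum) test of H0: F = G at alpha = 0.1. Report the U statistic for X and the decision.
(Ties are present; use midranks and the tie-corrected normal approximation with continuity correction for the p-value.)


Step 1: Combine and sort all 15 observations; assign midranks.
sorted (value, group): (12,X), (15,X), (16,Y), (18,Y), (19,X), (19,Y), (20,Y), (22,X), (22,Y), (25,X), (26,X), (29,X), (31,Y), (32,Y), (34,Y)
ranks: 12->1, 15->2, 16->3, 18->4, 19->5.5, 19->5.5, 20->7, 22->8.5, 22->8.5, 25->10, 26->11, 29->12, 31->13, 32->14, 34->15
Step 2: Rank sum for X: R1 = 1 + 2 + 5.5 + 8.5 + 10 + 11 + 12 = 50.
Step 3: U_X = R1 - n1(n1+1)/2 = 50 - 7*8/2 = 50 - 28 = 22.
       U_Y = n1*n2 - U_X = 56 - 22 = 34.
Step 4: Ties are present, so use the tie-corrected normal approximation (with continuity correction) for the p-value.
Step 5: p-value = 0.523707; compare to alpha = 0.1. fail to reject H0.

U_X = 22, p = 0.523707, fail to reject H0 at alpha = 0.1.


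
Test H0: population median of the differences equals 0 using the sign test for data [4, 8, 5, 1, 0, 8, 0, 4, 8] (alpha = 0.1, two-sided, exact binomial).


Step 1: Discard zero differences. Original n = 9; n_eff = number of nonzero differences = 7.
Nonzero differences (with sign): +4, +8, +5, +1, +8, +4, +8
Step 2: Count signs: positive = 7, negative = 0.
Step 3: Under H0: P(positive) = 0.5, so the number of positives S ~ Bin(7, 0.5).
Step 4: Two-sided exact p-value = sum of Bin(7,0.5) probabilities at or below the observed probability = 0.015625.
Step 5: alpha = 0.1. reject H0.

n_eff = 7, pos = 7, neg = 0, p = 0.015625, reject H0.


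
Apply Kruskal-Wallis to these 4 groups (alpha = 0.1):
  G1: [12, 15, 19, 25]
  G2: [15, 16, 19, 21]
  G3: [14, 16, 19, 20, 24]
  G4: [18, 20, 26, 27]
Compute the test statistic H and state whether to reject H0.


Step 1: Combine all N = 17 observations and assign midranks.
sorted (value, group, rank): (12,G1,1), (14,G3,2), (15,G1,3.5), (15,G2,3.5), (16,G2,5.5), (16,G3,5.5), (18,G4,7), (19,G1,9), (19,G2,9), (19,G3,9), (20,G3,11.5), (20,G4,11.5), (21,G2,13), (24,G3,14), (25,G1,15), (26,G4,16), (27,G4,17)
Step 2: Sum ranks within each group.
R_1 = 28.5 (n_1 = 4)
R_2 = 31 (n_2 = 4)
R_3 = 42 (n_3 = 5)
R_4 = 51.5 (n_4 = 4)
Step 3: H = 12/(N(N+1)) * sum(R_i^2/n_i) - 3(N+1)
     = 12/(17*18) * (28.5^2/4 + 31^2/4 + 42^2/5 + 51.5^2/4) - 3*18
     = 0.039216 * 1459.17 - 54
     = 3.222549.
Step 4: Ties present; correction factor C = 1 - 42/(17^3 - 17) = 0.991422. Corrected H = 3.222549 / 0.991422 = 3.250433.
Step 5: Under H0, H ~ chi^2(3); p-value = 0.354601.
Step 6: alpha = 0.1. fail to reject H0.

H = 3.2504, df = 3, p = 0.354601, fail to reject H0.


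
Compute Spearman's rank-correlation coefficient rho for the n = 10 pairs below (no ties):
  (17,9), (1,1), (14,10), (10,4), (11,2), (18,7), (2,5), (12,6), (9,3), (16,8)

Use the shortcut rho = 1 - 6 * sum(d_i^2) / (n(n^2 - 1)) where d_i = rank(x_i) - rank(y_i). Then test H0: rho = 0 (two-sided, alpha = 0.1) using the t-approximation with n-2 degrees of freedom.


Step 1: Rank x and y separately (midranks; no ties here).
rank(x): 17->9, 1->1, 14->7, 10->4, 11->5, 18->10, 2->2, 12->6, 9->3, 16->8
rank(y): 9->9, 1->1, 10->10, 4->4, 2->2, 7->7, 5->5, 6->6, 3->3, 8->8
Step 2: d_i = R_x(i) - R_y(i); compute d_i^2.
  (9-9)^2=0, (1-1)^2=0, (7-10)^2=9, (4-4)^2=0, (5-2)^2=9, (10-7)^2=9, (2-5)^2=9, (6-6)^2=0, (3-3)^2=0, (8-8)^2=0
sum(d^2) = 36.
Step 3: rho = 1 - 6*36 / (10*(10^2 - 1)) = 1 - 216/990 = 0.781818.
Step 4: Under H0, t = rho * sqrt((n-2)/(1-rho^2)) = 3.5466 ~ t(8).
Step 5: Two-sided p-value from the t-distribution with 8 df = 0.007547.
Step 6: alpha = 0.1. reject H0.

rho = 0.7818, p = 0.007547, reject H0 at alpha = 0.1.


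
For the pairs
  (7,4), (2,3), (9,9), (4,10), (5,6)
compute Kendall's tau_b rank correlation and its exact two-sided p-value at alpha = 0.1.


Step 1: Enumerate the 10 unordered pairs (i,j) with i<j and classify each by sign(x_j-x_i) * sign(y_j-y_i).
  (1,2):dx=-5,dy=-1->C; (1,3):dx=+2,dy=+5->C; (1,4):dx=-3,dy=+6->D; (1,5):dx=-2,dy=+2->D
  (2,3):dx=+7,dy=+6->C; (2,4):dx=+2,dy=+7->C; (2,5):dx=+3,dy=+3->C; (3,4):dx=-5,dy=+1->D
  (3,5):dx=-4,dy=-3->C; (4,5):dx=+1,dy=-4->D
Step 2: C = 6, D = 4, total pairs = 10.
Step 3: tau = (C - D)/(n(n-1)/2) = (6 - 4)/10 = 0.200000.
Step 4: Exact two-sided p-value (enumerate n! = 120 permutations of y under H0): p = 0.816667.
Step 5: alpha = 0.1. fail to reject H0.

tau_b = 0.2000 (C=6, D=4), p = 0.816667, fail to reject H0.


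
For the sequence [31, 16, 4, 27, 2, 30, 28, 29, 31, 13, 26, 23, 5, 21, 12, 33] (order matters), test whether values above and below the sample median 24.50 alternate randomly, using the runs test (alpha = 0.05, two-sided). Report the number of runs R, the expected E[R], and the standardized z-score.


Step 1: Compute median = 24.50; label A = above, B = below.
Labels in order: ABBABAAAABABBBBA  (n_A = 8, n_B = 8)
Step 2: Count runs R = 9.
Step 3: Under H0 (random ordering), E[R] = 2*n_A*n_B/(n_A+n_B) + 1 = 2*8*8/16 + 1 = 9.0000.
        Var[R] = 2*n_A*n_B*(2*n_A*n_B - n_A - n_B) / ((n_A+n_B)^2 * (n_A+n_B-1)) = 14336/3840 = 3.7333.
        SD[R] = 1.9322.
Step 4: R = E[R], so z = 0 with no continuity correction.
Step 5: Two-sided p-value via normal approximation = 2*(1 - Phi(|z|)) = 1.000000.
Step 6: alpha = 0.05. fail to reject H0.

R = 9, z = 0.0000, p = 1.000000, fail to reject H0.


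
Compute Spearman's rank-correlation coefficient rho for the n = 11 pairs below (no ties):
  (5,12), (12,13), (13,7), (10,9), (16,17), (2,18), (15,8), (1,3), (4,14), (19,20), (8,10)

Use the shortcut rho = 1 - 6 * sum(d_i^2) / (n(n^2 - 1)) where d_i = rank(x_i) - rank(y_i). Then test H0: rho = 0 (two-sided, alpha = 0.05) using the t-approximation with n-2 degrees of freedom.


Step 1: Rank x and y separately (midranks; no ties here).
rank(x): 5->4, 12->7, 13->8, 10->6, 16->10, 2->2, 15->9, 1->1, 4->3, 19->11, 8->5
rank(y): 12->6, 13->7, 7->2, 9->4, 17->9, 18->10, 8->3, 3->1, 14->8, 20->11, 10->5
Step 2: d_i = R_x(i) - R_y(i); compute d_i^2.
  (4-6)^2=4, (7-7)^2=0, (8-2)^2=36, (6-4)^2=4, (10-9)^2=1, (2-10)^2=64, (9-3)^2=36, (1-1)^2=0, (3-8)^2=25, (11-11)^2=0, (5-5)^2=0
sum(d^2) = 170.
Step 3: rho = 1 - 6*170 / (11*(11^2 - 1)) = 1 - 1020/1320 = 0.227273.
Step 4: Under H0, t = rho * sqrt((n-2)/(1-rho^2)) = 0.7001 ~ t(9).
Step 5: Two-sided p-value from the t-distribution with 9 df = 0.501536.
Step 6: alpha = 0.05. fail to reject H0.

rho = 0.2273, p = 0.501536, fail to reject H0 at alpha = 0.05.


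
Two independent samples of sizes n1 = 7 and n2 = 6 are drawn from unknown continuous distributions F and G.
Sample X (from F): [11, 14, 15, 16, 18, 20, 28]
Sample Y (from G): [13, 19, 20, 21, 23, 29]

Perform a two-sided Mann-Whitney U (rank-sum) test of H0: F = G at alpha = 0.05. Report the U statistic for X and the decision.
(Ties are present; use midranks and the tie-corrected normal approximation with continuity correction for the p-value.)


Step 1: Combine and sort all 13 observations; assign midranks.
sorted (value, group): (11,X), (13,Y), (14,X), (15,X), (16,X), (18,X), (19,Y), (20,X), (20,Y), (21,Y), (23,Y), (28,X), (29,Y)
ranks: 11->1, 13->2, 14->3, 15->4, 16->5, 18->6, 19->7, 20->8.5, 20->8.5, 21->10, 23->11, 28->12, 29->13
Step 2: Rank sum for X: R1 = 1 + 3 + 4 + 5 + 6 + 8.5 + 12 = 39.5.
Step 3: U_X = R1 - n1(n1+1)/2 = 39.5 - 7*8/2 = 39.5 - 28 = 11.5.
       U_Y = n1*n2 - U_X = 42 - 11.5 = 30.5.
Step 4: Ties are present, so use the tie-corrected normal approximation (with continuity correction) for the p-value.
Step 5: p-value = 0.197926; compare to alpha = 0.05. fail to reject H0.

U_X = 11.5, p = 0.197926, fail to reject H0 at alpha = 0.05.


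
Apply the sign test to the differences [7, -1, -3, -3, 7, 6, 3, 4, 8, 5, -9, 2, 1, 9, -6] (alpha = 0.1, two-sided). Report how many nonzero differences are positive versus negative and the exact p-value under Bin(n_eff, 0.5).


Step 1: Discard zero differences. Original n = 15; n_eff = number of nonzero differences = 15.
Nonzero differences (with sign): +7, -1, -3, -3, +7, +6, +3, +4, +8, +5, -9, +2, +1, +9, -6
Step 2: Count signs: positive = 10, negative = 5.
Step 3: Under H0: P(positive) = 0.5, so the number of positives S ~ Bin(15, 0.5).
Step 4: Two-sided exact p-value = sum of Bin(15,0.5) probabilities at or below the observed probability = 0.301758.
Step 5: alpha = 0.1. fail to reject H0.

n_eff = 15, pos = 10, neg = 5, p = 0.301758, fail to reject H0.


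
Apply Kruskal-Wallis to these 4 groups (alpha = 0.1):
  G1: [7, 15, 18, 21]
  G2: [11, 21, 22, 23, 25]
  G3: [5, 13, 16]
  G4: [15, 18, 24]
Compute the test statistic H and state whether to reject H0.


Step 1: Combine all N = 15 observations and assign midranks.
sorted (value, group, rank): (5,G3,1), (7,G1,2), (11,G2,3), (13,G3,4), (15,G1,5.5), (15,G4,5.5), (16,G3,7), (18,G1,8.5), (18,G4,8.5), (21,G1,10.5), (21,G2,10.5), (22,G2,12), (23,G2,13), (24,G4,14), (25,G2,15)
Step 2: Sum ranks within each group.
R_1 = 26.5 (n_1 = 4)
R_2 = 53.5 (n_2 = 5)
R_3 = 12 (n_3 = 3)
R_4 = 28 (n_4 = 3)
Step 3: H = 12/(N(N+1)) * sum(R_i^2/n_i) - 3(N+1)
     = 12/(15*16) * (26.5^2/4 + 53.5^2/5 + 12^2/3 + 28^2/3) - 3*16
     = 0.050000 * 1057.35 - 48
     = 4.867292.
Step 4: Ties present; correction factor C = 1 - 18/(15^3 - 15) = 0.994643. Corrected H = 4.867292 / 0.994643 = 4.893507.
Step 5: Under H0, H ~ chi^2(3); p-value = 0.179763.
Step 6: alpha = 0.1. fail to reject H0.

H = 4.8935, df = 3, p = 0.179763, fail to reject H0.


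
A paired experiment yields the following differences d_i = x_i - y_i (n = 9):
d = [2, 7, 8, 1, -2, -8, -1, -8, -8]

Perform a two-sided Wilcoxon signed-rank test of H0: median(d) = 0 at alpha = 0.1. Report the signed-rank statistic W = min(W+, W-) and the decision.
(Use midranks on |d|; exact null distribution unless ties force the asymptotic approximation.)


Step 1: Drop any zero differences (none here) and take |d_i|.
|d| = [2, 7, 8, 1, 2, 8, 1, 8, 8]
Step 2: Midrank |d_i| (ties get averaged ranks).
ranks: |2|->3.5, |7|->5, |8|->7.5, |1|->1.5, |2|->3.5, |8|->7.5, |1|->1.5, |8|->7.5, |8|->7.5
Step 3: Attach original signs; sum ranks with positive sign and with negative sign.
W+ = 3.5 + 5 + 7.5 + 1.5 = 17.5
W- = 3.5 + 7.5 + 1.5 + 7.5 + 7.5 = 27.5
(Check: W+ + W- = 45 should equal n(n+1)/2 = 45.)
Step 4: Test statistic W = min(W+, W-) = 17.5.
Step 5: Ties in |d|, so use the tie-corrected normal approximation.
        E[W] = n(n+1)/4 = 9*10/4 = 22.5.
        Tie groups: |d|=1 (t=2), |d|=2 (t=2), |d|=8 (t=4); sum(t^3 - t) = 72.
        Var[W] = n(n+1)(2n+1)/24 - sum(t^3-t)/48 = 1710/24 - 72/48 = 69.75.
        z = (W - E[W]) / sqrt(Var[W]) = (17.5 - 22.5) / 8.3516 = -0.5987.
        Two-sided p = 2*Phi(z) = 0.549383.
Step 6: alpha = 0.1. fail to reject H0.

W+ = 17.5, W- = 27.5, W = min = 17.5, p = 0.549383, fail to reject H0.


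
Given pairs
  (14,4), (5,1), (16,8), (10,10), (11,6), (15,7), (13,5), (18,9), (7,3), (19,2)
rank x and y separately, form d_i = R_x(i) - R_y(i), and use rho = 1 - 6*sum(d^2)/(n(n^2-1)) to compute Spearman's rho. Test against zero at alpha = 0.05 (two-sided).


Step 1: Rank x and y separately (midranks; no ties here).
rank(x): 14->6, 5->1, 16->8, 10->3, 11->4, 15->7, 13->5, 18->9, 7->2, 19->10
rank(y): 4->4, 1->1, 8->8, 10->10, 6->6, 7->7, 5->5, 9->9, 3->3, 2->2
Step 2: d_i = R_x(i) - R_y(i); compute d_i^2.
  (6-4)^2=4, (1-1)^2=0, (8-8)^2=0, (3-10)^2=49, (4-6)^2=4, (7-7)^2=0, (5-5)^2=0, (9-9)^2=0, (2-3)^2=1, (10-2)^2=64
sum(d^2) = 122.
Step 3: rho = 1 - 6*122 / (10*(10^2 - 1)) = 1 - 732/990 = 0.260606.
Step 4: Under H0, t = rho * sqrt((n-2)/(1-rho^2)) = 0.7635 ~ t(8).
Step 5: Two-sided p-value from the t-distribution with 8 df = 0.467089.
Step 6: alpha = 0.05. fail to reject H0.

rho = 0.2606, p = 0.467089, fail to reject H0 at alpha = 0.05.


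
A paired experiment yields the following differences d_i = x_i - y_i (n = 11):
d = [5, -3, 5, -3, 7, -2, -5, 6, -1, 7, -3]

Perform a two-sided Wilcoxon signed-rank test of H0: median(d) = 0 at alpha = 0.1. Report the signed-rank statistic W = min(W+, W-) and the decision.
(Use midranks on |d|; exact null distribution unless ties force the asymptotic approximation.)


Step 1: Drop any zero differences (none here) and take |d_i|.
|d| = [5, 3, 5, 3, 7, 2, 5, 6, 1, 7, 3]
Step 2: Midrank |d_i| (ties get averaged ranks).
ranks: |5|->7, |3|->4, |5|->7, |3|->4, |7|->10.5, |2|->2, |5|->7, |6|->9, |1|->1, |7|->10.5, |3|->4
Step 3: Attach original signs; sum ranks with positive sign and with negative sign.
W+ = 7 + 7 + 10.5 + 9 + 10.5 = 44
W- = 4 + 4 + 2 + 7 + 1 + 4 = 22
(Check: W+ + W- = 66 should equal n(n+1)/2 = 66.)
Step 4: Test statistic W = min(W+, W-) = 22.
Step 5: Ties in |d|, so use the tie-corrected normal approximation.
        E[W] = n(n+1)/4 = 11*12/4 = 33.
        Tie groups: |d|=3 (t=3), |d|=5 (t=3), |d|=7 (t=2); sum(t^3 - t) = 54.
        Var[W] = n(n+1)(2n+1)/24 - sum(t^3-t)/48 = 3036/24 - 54/48 = 125.375.
        z = (W - E[W]) / sqrt(Var[W]) = (22 - 33) / 11.1971 = -0.9824.
        Two-sided p = 2*Phi(z) = 0.325904.
Step 6: alpha = 0.1. fail to reject H0.

W+ = 44, W- = 22, W = min = 22, p = 0.325904, fail to reject H0.


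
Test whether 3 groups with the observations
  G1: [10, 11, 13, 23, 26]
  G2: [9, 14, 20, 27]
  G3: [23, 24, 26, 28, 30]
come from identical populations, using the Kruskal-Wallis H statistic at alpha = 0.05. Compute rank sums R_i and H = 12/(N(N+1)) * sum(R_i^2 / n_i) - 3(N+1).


Step 1: Combine all N = 14 observations and assign midranks.
sorted (value, group, rank): (9,G2,1), (10,G1,2), (11,G1,3), (13,G1,4), (14,G2,5), (20,G2,6), (23,G1,7.5), (23,G3,7.5), (24,G3,9), (26,G1,10.5), (26,G3,10.5), (27,G2,12), (28,G3,13), (30,G3,14)
Step 2: Sum ranks within each group.
R_1 = 27 (n_1 = 5)
R_2 = 24 (n_2 = 4)
R_3 = 54 (n_3 = 5)
Step 3: H = 12/(N(N+1)) * sum(R_i^2/n_i) - 3(N+1)
     = 12/(14*15) * (27^2/5 + 24^2/4 + 54^2/5) - 3*15
     = 0.057143 * 873 - 45
     = 4.885714.
Step 4: Ties present; correction factor C = 1 - 12/(14^3 - 14) = 0.995604. Corrected H = 4.885714 / 0.995604 = 4.907285.
Step 5: Under H0, H ~ chi^2(2); p-value = 0.085980.
Step 6: alpha = 0.05. fail to reject H0.

H = 4.9073, df = 2, p = 0.085980, fail to reject H0.


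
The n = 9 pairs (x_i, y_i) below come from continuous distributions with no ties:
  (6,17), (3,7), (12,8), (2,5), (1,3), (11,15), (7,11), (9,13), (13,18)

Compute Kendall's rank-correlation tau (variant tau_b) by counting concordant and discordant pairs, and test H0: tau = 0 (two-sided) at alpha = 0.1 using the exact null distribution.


Step 1: Enumerate the 36 unordered pairs (i,j) with i<j and classify each by sign(x_j-x_i) * sign(y_j-y_i).
  (1,2):dx=-3,dy=-10->C; (1,3):dx=+6,dy=-9->D; (1,4):dx=-4,dy=-12->C; (1,5):dx=-5,dy=-14->C
  (1,6):dx=+5,dy=-2->D; (1,7):dx=+1,dy=-6->D; (1,8):dx=+3,dy=-4->D; (1,9):dx=+7,dy=+1->C
  (2,3):dx=+9,dy=+1->C; (2,4):dx=-1,dy=-2->C; (2,5):dx=-2,dy=-4->C; (2,6):dx=+8,dy=+8->C
  (2,7):dx=+4,dy=+4->C; (2,8):dx=+6,dy=+6->C; (2,9):dx=+10,dy=+11->C; (3,4):dx=-10,dy=-3->C
  (3,5):dx=-11,dy=-5->C; (3,6):dx=-1,dy=+7->D; (3,7):dx=-5,dy=+3->D; (3,8):dx=-3,dy=+5->D
  (3,9):dx=+1,dy=+10->C; (4,5):dx=-1,dy=-2->C; (4,6):dx=+9,dy=+10->C; (4,7):dx=+5,dy=+6->C
  (4,8):dx=+7,dy=+8->C; (4,9):dx=+11,dy=+13->C; (5,6):dx=+10,dy=+12->C; (5,7):dx=+6,dy=+8->C
  (5,8):dx=+8,dy=+10->C; (5,9):dx=+12,dy=+15->C; (6,7):dx=-4,dy=-4->C; (6,8):dx=-2,dy=-2->C
  (6,9):dx=+2,dy=+3->C; (7,8):dx=+2,dy=+2->C; (7,9):dx=+6,dy=+7->C; (8,9):dx=+4,dy=+5->C
Step 2: C = 29, D = 7, total pairs = 36.
Step 3: tau = (C - D)/(n(n-1)/2) = (29 - 7)/36 = 0.611111.
Step 4: Exact two-sided p-value (enumerate n! = 362880 permutations of y under H0): p = 0.024741.
Step 5: alpha = 0.1. reject H0.

tau_b = 0.6111 (C=29, D=7), p = 0.024741, reject H0.


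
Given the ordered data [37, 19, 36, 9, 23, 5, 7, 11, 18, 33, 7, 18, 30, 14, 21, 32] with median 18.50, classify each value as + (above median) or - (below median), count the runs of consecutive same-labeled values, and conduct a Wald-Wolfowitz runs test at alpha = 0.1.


Step 1: Compute median = 18.50; label A = above, B = below.
Labels in order: AAABABBBBABBABAA  (n_A = 8, n_B = 8)
Step 2: Count runs R = 9.
Step 3: Under H0 (random ordering), E[R] = 2*n_A*n_B/(n_A+n_B) + 1 = 2*8*8/16 + 1 = 9.0000.
        Var[R] = 2*n_A*n_B*(2*n_A*n_B - n_A - n_B) / ((n_A+n_B)^2 * (n_A+n_B-1)) = 14336/3840 = 3.7333.
        SD[R] = 1.9322.
Step 4: R = E[R], so z = 0 with no continuity correction.
Step 5: Two-sided p-value via normal approximation = 2*(1 - Phi(|z|)) = 1.000000.
Step 6: alpha = 0.1. fail to reject H0.

R = 9, z = 0.0000, p = 1.000000, fail to reject H0.


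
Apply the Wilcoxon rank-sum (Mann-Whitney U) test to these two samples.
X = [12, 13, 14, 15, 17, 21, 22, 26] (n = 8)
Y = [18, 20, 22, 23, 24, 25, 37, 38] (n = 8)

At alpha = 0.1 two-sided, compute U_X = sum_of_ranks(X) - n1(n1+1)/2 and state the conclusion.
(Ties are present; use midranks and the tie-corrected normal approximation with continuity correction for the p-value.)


Step 1: Combine and sort all 16 observations; assign midranks.
sorted (value, group): (12,X), (13,X), (14,X), (15,X), (17,X), (18,Y), (20,Y), (21,X), (22,X), (22,Y), (23,Y), (24,Y), (25,Y), (26,X), (37,Y), (38,Y)
ranks: 12->1, 13->2, 14->3, 15->4, 17->5, 18->6, 20->7, 21->8, 22->9.5, 22->9.5, 23->11, 24->12, 25->13, 26->14, 37->15, 38->16
Step 2: Rank sum for X: R1 = 1 + 2 + 3 + 4 + 5 + 8 + 9.5 + 14 = 46.5.
Step 3: U_X = R1 - n1(n1+1)/2 = 46.5 - 8*9/2 = 46.5 - 36 = 10.5.
       U_Y = n1*n2 - U_X = 64 - 10.5 = 53.5.
Step 4: Ties are present, so use the tie-corrected normal approximation (with continuity correction) for the p-value.
Step 5: p-value = 0.027310; compare to alpha = 0.1. reject H0.

U_X = 10.5, p = 0.027310, reject H0 at alpha = 0.1.


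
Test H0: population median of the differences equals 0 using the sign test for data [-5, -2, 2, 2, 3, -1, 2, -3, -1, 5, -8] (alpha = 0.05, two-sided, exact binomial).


Step 1: Discard zero differences. Original n = 11; n_eff = number of nonzero differences = 11.
Nonzero differences (with sign): -5, -2, +2, +2, +3, -1, +2, -3, -1, +5, -8
Step 2: Count signs: positive = 5, negative = 6.
Step 3: Under H0: P(positive) = 0.5, so the number of positives S ~ Bin(11, 0.5).
Step 4: Two-sided exact p-value = sum of Bin(11,0.5) probabilities at or below the observed probability = 1.000000.
Step 5: alpha = 0.05. fail to reject H0.

n_eff = 11, pos = 5, neg = 6, p = 1.000000, fail to reject H0.


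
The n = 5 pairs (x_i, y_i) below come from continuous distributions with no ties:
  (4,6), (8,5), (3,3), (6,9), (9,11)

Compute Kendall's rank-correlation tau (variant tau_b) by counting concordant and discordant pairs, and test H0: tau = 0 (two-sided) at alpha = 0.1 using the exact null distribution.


Step 1: Enumerate the 10 unordered pairs (i,j) with i<j and classify each by sign(x_j-x_i) * sign(y_j-y_i).
  (1,2):dx=+4,dy=-1->D; (1,3):dx=-1,dy=-3->C; (1,4):dx=+2,dy=+3->C; (1,5):dx=+5,dy=+5->C
  (2,3):dx=-5,dy=-2->C; (2,4):dx=-2,dy=+4->D; (2,5):dx=+1,dy=+6->C; (3,4):dx=+3,dy=+6->C
  (3,5):dx=+6,dy=+8->C; (4,5):dx=+3,dy=+2->C
Step 2: C = 8, D = 2, total pairs = 10.
Step 3: tau = (C - D)/(n(n-1)/2) = (8 - 2)/10 = 0.600000.
Step 4: Exact two-sided p-value (enumerate n! = 120 permutations of y under H0): p = 0.233333.
Step 5: alpha = 0.1. fail to reject H0.

tau_b = 0.6000 (C=8, D=2), p = 0.233333, fail to reject H0.


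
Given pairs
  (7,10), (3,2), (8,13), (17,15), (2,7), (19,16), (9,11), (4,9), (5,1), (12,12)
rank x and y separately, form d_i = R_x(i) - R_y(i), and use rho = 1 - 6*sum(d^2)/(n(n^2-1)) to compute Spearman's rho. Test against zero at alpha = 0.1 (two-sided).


Step 1: Rank x and y separately (midranks; no ties here).
rank(x): 7->5, 3->2, 8->6, 17->9, 2->1, 19->10, 9->7, 4->3, 5->4, 12->8
rank(y): 10->5, 2->2, 13->8, 15->9, 7->3, 16->10, 11->6, 9->4, 1->1, 12->7
Step 2: d_i = R_x(i) - R_y(i); compute d_i^2.
  (5-5)^2=0, (2-2)^2=0, (6-8)^2=4, (9-9)^2=0, (1-3)^2=4, (10-10)^2=0, (7-6)^2=1, (3-4)^2=1, (4-1)^2=9, (8-7)^2=1
sum(d^2) = 20.
Step 3: rho = 1 - 6*20 / (10*(10^2 - 1)) = 1 - 120/990 = 0.878788.
Step 4: Under H0, t = rho * sqrt((n-2)/(1-rho^2)) = 5.2086 ~ t(8).
Step 5: Two-sided p-value from the t-distribution with 8 df = 0.000814.
Step 6: alpha = 0.1. reject H0.

rho = 0.8788, p = 0.000814, reject H0 at alpha = 0.1.


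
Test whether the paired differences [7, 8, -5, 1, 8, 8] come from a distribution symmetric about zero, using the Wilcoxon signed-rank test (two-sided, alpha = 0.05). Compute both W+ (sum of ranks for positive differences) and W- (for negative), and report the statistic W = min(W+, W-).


Step 1: Drop any zero differences (none here) and take |d_i|.
|d| = [7, 8, 5, 1, 8, 8]
Step 2: Midrank |d_i| (ties get averaged ranks).
ranks: |7|->3, |8|->5, |5|->2, |1|->1, |8|->5, |8|->5
Step 3: Attach original signs; sum ranks with positive sign and with negative sign.
W+ = 3 + 5 + 1 + 5 + 5 = 19
W- = 2 = 2
(Check: W+ + W- = 21 should equal n(n+1)/2 = 21.)
Step 4: Test statistic W = min(W+, W-) = 2.
Step 5: Ties in |d|, so use the tie-corrected normal approximation.
        E[W] = n(n+1)/4 = 6*7/4 = 10.5.
        Tie groups: |d|=8 (t=3); sum(t^3 - t) = 24.
        Var[W] = n(n+1)(2n+1)/24 - sum(t^3-t)/48 = 546/24 - 24/48 = 22.25.
        z = (W - E[W]) / sqrt(Var[W]) = (2 - 10.5) / 4.7170 = -1.8020.
        Two-sided p = 2*Phi(z) = 0.071546.
Step 6: alpha = 0.05. fail to reject H0.

W+ = 19, W- = 2, W = min = 2, p = 0.071546, fail to reject H0.


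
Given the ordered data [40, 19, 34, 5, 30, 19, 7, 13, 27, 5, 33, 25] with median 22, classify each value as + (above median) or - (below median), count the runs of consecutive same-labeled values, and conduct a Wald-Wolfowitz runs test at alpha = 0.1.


Step 1: Compute median = 22; label A = above, B = below.
Labels in order: ABABABBBABAA  (n_A = 6, n_B = 6)
Step 2: Count runs R = 9.
Step 3: Under H0 (random ordering), E[R] = 2*n_A*n_B/(n_A+n_B) + 1 = 2*6*6/12 + 1 = 7.0000.
        Var[R] = 2*n_A*n_B*(2*n_A*n_B - n_A - n_B) / ((n_A+n_B)^2 * (n_A+n_B-1)) = 4320/1584 = 2.7273.
        SD[R] = 1.6514.
Step 4: Continuity-corrected z = (R - 0.5 - E[R]) / SD[R] = (9 - 0.5 - 7.0000) / 1.6514 = 0.9083.
Step 5: Two-sided p-value via normal approximation = 2*(1 - Phi(|z|)) = 0.363722.
Step 6: alpha = 0.1. fail to reject H0.

R = 9, z = 0.9083, p = 0.363722, fail to reject H0.


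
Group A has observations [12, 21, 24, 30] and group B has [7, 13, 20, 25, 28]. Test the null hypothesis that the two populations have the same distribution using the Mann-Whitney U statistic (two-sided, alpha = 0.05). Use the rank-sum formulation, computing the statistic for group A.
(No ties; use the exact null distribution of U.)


Step 1: Combine and sort all 9 observations; assign midranks.
sorted (value, group): (7,Y), (12,X), (13,Y), (20,Y), (21,X), (24,X), (25,Y), (28,Y), (30,X)
ranks: 7->1, 12->2, 13->3, 20->4, 21->5, 24->6, 25->7, 28->8, 30->9
Step 2: Rank sum for X: R1 = 2 + 5 + 6 + 9 = 22.
Step 3: U_X = R1 - n1(n1+1)/2 = 22 - 4*5/2 = 22 - 10 = 12.
       U_Y = n1*n2 - U_X = 20 - 12 = 8.
Step 4: No ties, so the exact null distribution of U (based on enumerating the C(9,4) = 126 equally likely rank assignments) gives the two-sided p-value.
Step 5: p-value = 0.730159; compare to alpha = 0.05. fail to reject H0.

U_X = 12, p = 0.730159, fail to reject H0 at alpha = 0.05.


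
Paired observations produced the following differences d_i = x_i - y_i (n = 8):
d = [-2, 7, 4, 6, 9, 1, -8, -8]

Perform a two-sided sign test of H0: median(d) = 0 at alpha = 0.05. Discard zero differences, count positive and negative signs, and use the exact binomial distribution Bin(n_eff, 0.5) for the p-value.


Step 1: Discard zero differences. Original n = 8; n_eff = number of nonzero differences = 8.
Nonzero differences (with sign): -2, +7, +4, +6, +9, +1, -8, -8
Step 2: Count signs: positive = 5, negative = 3.
Step 3: Under H0: P(positive) = 0.5, so the number of positives S ~ Bin(8, 0.5).
Step 4: Two-sided exact p-value = sum of Bin(8,0.5) probabilities at or below the observed probability = 0.726562.
Step 5: alpha = 0.05. fail to reject H0.

n_eff = 8, pos = 5, neg = 3, p = 0.726562, fail to reject H0.


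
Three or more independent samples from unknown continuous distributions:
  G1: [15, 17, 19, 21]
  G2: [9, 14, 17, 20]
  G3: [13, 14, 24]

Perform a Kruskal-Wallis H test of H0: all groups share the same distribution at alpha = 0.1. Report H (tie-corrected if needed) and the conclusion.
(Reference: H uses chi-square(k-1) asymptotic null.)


Step 1: Combine all N = 11 observations and assign midranks.
sorted (value, group, rank): (9,G2,1), (13,G3,2), (14,G2,3.5), (14,G3,3.5), (15,G1,5), (17,G1,6.5), (17,G2,6.5), (19,G1,8), (20,G2,9), (21,G1,10), (24,G3,11)
Step 2: Sum ranks within each group.
R_1 = 29.5 (n_1 = 4)
R_2 = 20 (n_2 = 4)
R_3 = 16.5 (n_3 = 3)
Step 3: H = 12/(N(N+1)) * sum(R_i^2/n_i) - 3(N+1)
     = 12/(11*12) * (29.5^2/4 + 20^2/4 + 16.5^2/3) - 3*12
     = 0.090909 * 408.312 - 36
     = 1.119318.
Step 4: Ties present; correction factor C = 1 - 12/(11^3 - 11) = 0.990909. Corrected H = 1.119318 / 0.990909 = 1.129587.
Step 5: Under H0, H ~ chi^2(2); p-value = 0.568477.
Step 6: alpha = 0.1. fail to reject H0.

H = 1.1296, df = 2, p = 0.568477, fail to reject H0.


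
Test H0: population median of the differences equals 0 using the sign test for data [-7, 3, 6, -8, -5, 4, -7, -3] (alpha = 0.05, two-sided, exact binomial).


Step 1: Discard zero differences. Original n = 8; n_eff = number of nonzero differences = 8.
Nonzero differences (with sign): -7, +3, +6, -8, -5, +4, -7, -3
Step 2: Count signs: positive = 3, negative = 5.
Step 3: Under H0: P(positive) = 0.5, so the number of positives S ~ Bin(8, 0.5).
Step 4: Two-sided exact p-value = sum of Bin(8,0.5) probabilities at or below the observed probability = 0.726562.
Step 5: alpha = 0.05. fail to reject H0.

n_eff = 8, pos = 3, neg = 5, p = 0.726562, fail to reject H0.


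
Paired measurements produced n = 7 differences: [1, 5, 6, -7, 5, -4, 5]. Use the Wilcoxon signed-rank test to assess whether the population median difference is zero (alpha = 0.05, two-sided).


Step 1: Drop any zero differences (none here) and take |d_i|.
|d| = [1, 5, 6, 7, 5, 4, 5]
Step 2: Midrank |d_i| (ties get averaged ranks).
ranks: |1|->1, |5|->4, |6|->6, |7|->7, |5|->4, |4|->2, |5|->4
Step 3: Attach original signs; sum ranks with positive sign and with negative sign.
W+ = 1 + 4 + 6 + 4 + 4 = 19
W- = 7 + 2 = 9
(Check: W+ + W- = 28 should equal n(n+1)/2 = 28.)
Step 4: Test statistic W = min(W+, W-) = 9.
Step 5: Ties in |d|, so use the tie-corrected normal approximation.
        E[W] = n(n+1)/4 = 7*8/4 = 14.
        Tie groups: |d|=5 (t=3); sum(t^3 - t) = 24.
        Var[W] = n(n+1)(2n+1)/24 - sum(t^3-t)/48 = 840/24 - 24/48 = 34.5.
        z = (W - E[W]) / sqrt(Var[W]) = (9 - 14) / 5.8737 = -0.8513.
        Two-sided p = 2*Phi(z) = 0.394627.
Step 6: alpha = 0.05. fail to reject H0.

W+ = 19, W- = 9, W = min = 9, p = 0.394627, fail to reject H0.


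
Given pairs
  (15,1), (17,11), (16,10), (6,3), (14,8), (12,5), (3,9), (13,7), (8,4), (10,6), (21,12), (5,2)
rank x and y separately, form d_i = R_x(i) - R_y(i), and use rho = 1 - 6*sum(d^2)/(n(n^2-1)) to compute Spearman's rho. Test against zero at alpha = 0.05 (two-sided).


Step 1: Rank x and y separately (midranks; no ties here).
rank(x): 15->9, 17->11, 16->10, 6->3, 14->8, 12->6, 3->1, 13->7, 8->4, 10->5, 21->12, 5->2
rank(y): 1->1, 11->11, 10->10, 3->3, 8->8, 5->5, 9->9, 7->7, 4->4, 6->6, 12->12, 2->2
Step 2: d_i = R_x(i) - R_y(i); compute d_i^2.
  (9-1)^2=64, (11-11)^2=0, (10-10)^2=0, (3-3)^2=0, (8-8)^2=0, (6-5)^2=1, (1-9)^2=64, (7-7)^2=0, (4-4)^2=0, (5-6)^2=1, (12-12)^2=0, (2-2)^2=0
sum(d^2) = 130.
Step 3: rho = 1 - 6*130 / (12*(12^2 - 1)) = 1 - 780/1716 = 0.545455.
Step 4: Under H0, t = rho * sqrt((n-2)/(1-rho^2)) = 2.0580 ~ t(10).
Step 5: Two-sided p-value from the t-distribution with 10 df = 0.066612.
Step 6: alpha = 0.05. fail to reject H0.

rho = 0.5455, p = 0.066612, fail to reject H0 at alpha = 0.05.


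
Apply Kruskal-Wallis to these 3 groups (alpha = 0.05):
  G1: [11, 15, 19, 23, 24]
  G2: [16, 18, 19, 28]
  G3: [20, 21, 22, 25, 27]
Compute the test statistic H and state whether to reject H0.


Step 1: Combine all N = 14 observations and assign midranks.
sorted (value, group, rank): (11,G1,1), (15,G1,2), (16,G2,3), (18,G2,4), (19,G1,5.5), (19,G2,5.5), (20,G3,7), (21,G3,8), (22,G3,9), (23,G1,10), (24,G1,11), (25,G3,12), (27,G3,13), (28,G2,14)
Step 2: Sum ranks within each group.
R_1 = 29.5 (n_1 = 5)
R_2 = 26.5 (n_2 = 4)
R_3 = 49 (n_3 = 5)
Step 3: H = 12/(N(N+1)) * sum(R_i^2/n_i) - 3(N+1)
     = 12/(14*15) * (29.5^2/5 + 26.5^2/4 + 49^2/5) - 3*15
     = 0.057143 * 829.812 - 45
     = 2.417857.
Step 4: Ties present; correction factor C = 1 - 6/(14^3 - 14) = 0.997802. Corrected H = 2.417857 / 0.997802 = 2.423183.
Step 5: Under H0, H ~ chi^2(2); p-value = 0.297723.
Step 6: alpha = 0.05. fail to reject H0.

H = 2.4232, df = 2, p = 0.297723, fail to reject H0.


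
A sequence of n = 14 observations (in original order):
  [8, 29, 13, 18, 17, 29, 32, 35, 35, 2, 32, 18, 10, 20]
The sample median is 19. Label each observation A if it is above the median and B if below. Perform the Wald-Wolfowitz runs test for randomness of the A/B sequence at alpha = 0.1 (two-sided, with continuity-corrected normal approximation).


Step 1: Compute median = 19; label A = above, B = below.
Labels in order: BABBBAAAABABBA  (n_A = 7, n_B = 7)
Step 2: Count runs R = 8.
Step 3: Under H0 (random ordering), E[R] = 2*n_A*n_B/(n_A+n_B) + 1 = 2*7*7/14 + 1 = 8.0000.
        Var[R] = 2*n_A*n_B*(2*n_A*n_B - n_A - n_B) / ((n_A+n_B)^2 * (n_A+n_B-1)) = 8232/2548 = 3.2308.
        SD[R] = 1.7974.
Step 4: R = E[R], so z = 0 with no continuity correction.
Step 5: Two-sided p-value via normal approximation = 2*(1 - Phi(|z|)) = 1.000000.
Step 6: alpha = 0.1. fail to reject H0.

R = 8, z = 0.0000, p = 1.000000, fail to reject H0.


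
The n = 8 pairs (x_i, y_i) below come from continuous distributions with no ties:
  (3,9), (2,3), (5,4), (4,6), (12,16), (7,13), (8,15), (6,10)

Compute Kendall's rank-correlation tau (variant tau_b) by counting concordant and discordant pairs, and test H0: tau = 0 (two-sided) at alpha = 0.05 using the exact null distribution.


Step 1: Enumerate the 28 unordered pairs (i,j) with i<j and classify each by sign(x_j-x_i) * sign(y_j-y_i).
  (1,2):dx=-1,dy=-6->C; (1,3):dx=+2,dy=-5->D; (1,4):dx=+1,dy=-3->D; (1,5):dx=+9,dy=+7->C
  (1,6):dx=+4,dy=+4->C; (1,7):dx=+5,dy=+6->C; (1,8):dx=+3,dy=+1->C; (2,3):dx=+3,dy=+1->C
  (2,4):dx=+2,dy=+3->C; (2,5):dx=+10,dy=+13->C; (2,6):dx=+5,dy=+10->C; (2,7):dx=+6,dy=+12->C
  (2,8):dx=+4,dy=+7->C; (3,4):dx=-1,dy=+2->D; (3,5):dx=+7,dy=+12->C; (3,6):dx=+2,dy=+9->C
  (3,7):dx=+3,dy=+11->C; (3,8):dx=+1,dy=+6->C; (4,5):dx=+8,dy=+10->C; (4,6):dx=+3,dy=+7->C
  (4,7):dx=+4,dy=+9->C; (4,8):dx=+2,dy=+4->C; (5,6):dx=-5,dy=-3->C; (5,7):dx=-4,dy=-1->C
  (5,8):dx=-6,dy=-6->C; (6,7):dx=+1,dy=+2->C; (6,8):dx=-1,dy=-3->C; (7,8):dx=-2,dy=-5->C
Step 2: C = 25, D = 3, total pairs = 28.
Step 3: tau = (C - D)/(n(n-1)/2) = (25 - 3)/28 = 0.785714.
Step 4: Exact two-sided p-value (enumerate n! = 40320 permutations of y under H0): p = 0.005506.
Step 5: alpha = 0.05. reject H0.

tau_b = 0.7857 (C=25, D=3), p = 0.005506, reject H0.


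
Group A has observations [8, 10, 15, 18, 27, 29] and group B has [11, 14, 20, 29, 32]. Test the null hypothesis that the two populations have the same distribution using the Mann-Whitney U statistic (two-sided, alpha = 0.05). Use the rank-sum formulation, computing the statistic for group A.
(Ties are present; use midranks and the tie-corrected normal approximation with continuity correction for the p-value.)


Step 1: Combine and sort all 11 observations; assign midranks.
sorted (value, group): (8,X), (10,X), (11,Y), (14,Y), (15,X), (18,X), (20,Y), (27,X), (29,X), (29,Y), (32,Y)
ranks: 8->1, 10->2, 11->3, 14->4, 15->5, 18->6, 20->7, 27->8, 29->9.5, 29->9.5, 32->11
Step 2: Rank sum for X: R1 = 1 + 2 + 5 + 6 + 8 + 9.5 = 31.5.
Step 3: U_X = R1 - n1(n1+1)/2 = 31.5 - 6*7/2 = 31.5 - 21 = 10.5.
       U_Y = n1*n2 - U_X = 30 - 10.5 = 19.5.
Step 4: Ties are present, so use the tie-corrected normal approximation (with continuity correction) for the p-value.
Step 5: p-value = 0.464192; compare to alpha = 0.05. fail to reject H0.

U_X = 10.5, p = 0.464192, fail to reject H0 at alpha = 0.05.


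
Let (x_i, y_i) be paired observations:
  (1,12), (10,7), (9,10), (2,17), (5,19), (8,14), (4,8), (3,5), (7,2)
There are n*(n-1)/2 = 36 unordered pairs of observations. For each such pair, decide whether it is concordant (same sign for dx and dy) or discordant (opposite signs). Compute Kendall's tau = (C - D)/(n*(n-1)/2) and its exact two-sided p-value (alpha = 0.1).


Step 1: Enumerate the 36 unordered pairs (i,j) with i<j and classify each by sign(x_j-x_i) * sign(y_j-y_i).
  (1,2):dx=+9,dy=-5->D; (1,3):dx=+8,dy=-2->D; (1,4):dx=+1,dy=+5->C; (1,5):dx=+4,dy=+7->C
  (1,6):dx=+7,dy=+2->C; (1,7):dx=+3,dy=-4->D; (1,8):dx=+2,dy=-7->D; (1,9):dx=+6,dy=-10->D
  (2,3):dx=-1,dy=+3->D; (2,4):dx=-8,dy=+10->D; (2,5):dx=-5,dy=+12->D; (2,6):dx=-2,dy=+7->D
  (2,7):dx=-6,dy=+1->D; (2,8):dx=-7,dy=-2->C; (2,9):dx=-3,dy=-5->C; (3,4):dx=-7,dy=+7->D
  (3,5):dx=-4,dy=+9->D; (3,6):dx=-1,dy=+4->D; (3,7):dx=-5,dy=-2->C; (3,8):dx=-6,dy=-5->C
  (3,9):dx=-2,dy=-8->C; (4,5):dx=+3,dy=+2->C; (4,6):dx=+6,dy=-3->D; (4,7):dx=+2,dy=-9->D
  (4,8):dx=+1,dy=-12->D; (4,9):dx=+5,dy=-15->D; (5,6):dx=+3,dy=-5->D; (5,7):dx=-1,dy=-11->C
  (5,8):dx=-2,dy=-14->C; (5,9):dx=+2,dy=-17->D; (6,7):dx=-4,dy=-6->C; (6,8):dx=-5,dy=-9->C
  (6,9):dx=-1,dy=-12->C; (7,8):dx=-1,dy=-3->C; (7,9):dx=+3,dy=-6->D; (8,9):dx=+4,dy=-3->D
Step 2: C = 15, D = 21, total pairs = 36.
Step 3: tau = (C - D)/(n(n-1)/2) = (15 - 21)/36 = -0.166667.
Step 4: Exact two-sided p-value (enumerate n! = 362880 permutations of y under H0): p = 0.612202.
Step 5: alpha = 0.1. fail to reject H0.

tau_b = -0.1667 (C=15, D=21), p = 0.612202, fail to reject H0.


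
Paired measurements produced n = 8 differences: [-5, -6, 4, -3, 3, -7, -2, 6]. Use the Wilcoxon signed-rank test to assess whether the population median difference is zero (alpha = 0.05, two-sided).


Step 1: Drop any zero differences (none here) and take |d_i|.
|d| = [5, 6, 4, 3, 3, 7, 2, 6]
Step 2: Midrank |d_i| (ties get averaged ranks).
ranks: |5|->5, |6|->6.5, |4|->4, |3|->2.5, |3|->2.5, |7|->8, |2|->1, |6|->6.5
Step 3: Attach original signs; sum ranks with positive sign and with negative sign.
W+ = 4 + 2.5 + 6.5 = 13
W- = 5 + 6.5 + 2.5 + 8 + 1 = 23
(Check: W+ + W- = 36 should equal n(n+1)/2 = 36.)
Step 4: Test statistic W = min(W+, W-) = 13.
Step 5: Ties in |d|, so use the tie-corrected normal approximation.
        E[W] = n(n+1)/4 = 8*9/4 = 18.
        Tie groups: |d|=3 (t=2), |d|=6 (t=2); sum(t^3 - t) = 12.
        Var[W] = n(n+1)(2n+1)/24 - sum(t^3-t)/48 = 1224/24 - 12/48 = 50.75.
        z = (W - E[W]) / sqrt(Var[W]) = (13 - 18) / 7.1239 = -0.7019.
        Two-sided p = 2*Phi(z) = 0.482765.
Step 6: alpha = 0.05. fail to reject H0.

W+ = 13, W- = 23, W = min = 13, p = 0.482765, fail to reject H0.


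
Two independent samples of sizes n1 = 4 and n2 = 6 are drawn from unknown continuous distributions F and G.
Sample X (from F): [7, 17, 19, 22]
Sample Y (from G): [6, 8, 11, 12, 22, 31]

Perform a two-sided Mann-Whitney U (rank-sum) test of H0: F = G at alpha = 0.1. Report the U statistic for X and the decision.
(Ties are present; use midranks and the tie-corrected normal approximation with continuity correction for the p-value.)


Step 1: Combine and sort all 10 observations; assign midranks.
sorted (value, group): (6,Y), (7,X), (8,Y), (11,Y), (12,Y), (17,X), (19,X), (22,X), (22,Y), (31,Y)
ranks: 6->1, 7->2, 8->3, 11->4, 12->5, 17->6, 19->7, 22->8.5, 22->8.5, 31->10
Step 2: Rank sum for X: R1 = 2 + 6 + 7 + 8.5 = 23.5.
Step 3: U_X = R1 - n1(n1+1)/2 = 23.5 - 4*5/2 = 23.5 - 10 = 13.5.
       U_Y = n1*n2 - U_X = 24 - 13.5 = 10.5.
Step 4: Ties are present, so use the tie-corrected normal approximation (with continuity correction) for the p-value.
Step 5: p-value = 0.830664; compare to alpha = 0.1. fail to reject H0.

U_X = 13.5, p = 0.830664, fail to reject H0 at alpha = 0.1.


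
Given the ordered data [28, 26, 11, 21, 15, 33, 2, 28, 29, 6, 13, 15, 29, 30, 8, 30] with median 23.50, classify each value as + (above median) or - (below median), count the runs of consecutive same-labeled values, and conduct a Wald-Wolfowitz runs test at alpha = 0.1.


Step 1: Compute median = 23.50; label A = above, B = below.
Labels in order: AABBBABAABBBAABA  (n_A = 8, n_B = 8)
Step 2: Count runs R = 9.
Step 3: Under H0 (random ordering), E[R] = 2*n_A*n_B/(n_A+n_B) + 1 = 2*8*8/16 + 1 = 9.0000.
        Var[R] = 2*n_A*n_B*(2*n_A*n_B - n_A - n_B) / ((n_A+n_B)^2 * (n_A+n_B-1)) = 14336/3840 = 3.7333.
        SD[R] = 1.9322.
Step 4: R = E[R], so z = 0 with no continuity correction.
Step 5: Two-sided p-value via normal approximation = 2*(1 - Phi(|z|)) = 1.000000.
Step 6: alpha = 0.1. fail to reject H0.

R = 9, z = 0.0000, p = 1.000000, fail to reject H0.
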